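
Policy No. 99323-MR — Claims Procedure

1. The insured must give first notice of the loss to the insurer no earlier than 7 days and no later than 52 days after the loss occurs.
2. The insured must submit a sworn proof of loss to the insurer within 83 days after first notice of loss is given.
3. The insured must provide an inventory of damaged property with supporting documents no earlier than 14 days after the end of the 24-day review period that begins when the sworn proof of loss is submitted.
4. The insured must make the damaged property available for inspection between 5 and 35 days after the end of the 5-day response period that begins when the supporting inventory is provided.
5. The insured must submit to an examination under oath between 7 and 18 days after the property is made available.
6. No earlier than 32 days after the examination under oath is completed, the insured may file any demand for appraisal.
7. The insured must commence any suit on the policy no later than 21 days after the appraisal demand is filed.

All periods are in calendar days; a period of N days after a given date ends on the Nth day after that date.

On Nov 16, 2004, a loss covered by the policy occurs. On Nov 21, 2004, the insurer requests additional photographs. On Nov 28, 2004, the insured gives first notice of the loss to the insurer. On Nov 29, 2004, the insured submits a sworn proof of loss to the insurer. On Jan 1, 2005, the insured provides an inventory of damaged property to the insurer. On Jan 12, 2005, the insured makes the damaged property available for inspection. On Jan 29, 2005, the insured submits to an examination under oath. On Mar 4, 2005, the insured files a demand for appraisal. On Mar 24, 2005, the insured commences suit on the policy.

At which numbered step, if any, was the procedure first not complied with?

Step 3

Step 1: the window is 7–52 days after Nov 16, 2004 (when the loss occurs), so Nov 23, 2004 through Jan 7, 2005; done Nov 28, 2004, which is between those dates.
Step 2: 83 days after Nov 28, 2004 (when first notice of loss is given) is Feb 19, 2005; completed Nov 29, 2004, before the deadline.
Step 3: the earliest permitted date is 14 days after Dec 23, 2004 (end of the 24-day review period, which began when the sworn proof of loss is submitted on Nov 29, 2004), i.e. Jan 6, 2005; done Jan 1, 2005 — 5 days too early.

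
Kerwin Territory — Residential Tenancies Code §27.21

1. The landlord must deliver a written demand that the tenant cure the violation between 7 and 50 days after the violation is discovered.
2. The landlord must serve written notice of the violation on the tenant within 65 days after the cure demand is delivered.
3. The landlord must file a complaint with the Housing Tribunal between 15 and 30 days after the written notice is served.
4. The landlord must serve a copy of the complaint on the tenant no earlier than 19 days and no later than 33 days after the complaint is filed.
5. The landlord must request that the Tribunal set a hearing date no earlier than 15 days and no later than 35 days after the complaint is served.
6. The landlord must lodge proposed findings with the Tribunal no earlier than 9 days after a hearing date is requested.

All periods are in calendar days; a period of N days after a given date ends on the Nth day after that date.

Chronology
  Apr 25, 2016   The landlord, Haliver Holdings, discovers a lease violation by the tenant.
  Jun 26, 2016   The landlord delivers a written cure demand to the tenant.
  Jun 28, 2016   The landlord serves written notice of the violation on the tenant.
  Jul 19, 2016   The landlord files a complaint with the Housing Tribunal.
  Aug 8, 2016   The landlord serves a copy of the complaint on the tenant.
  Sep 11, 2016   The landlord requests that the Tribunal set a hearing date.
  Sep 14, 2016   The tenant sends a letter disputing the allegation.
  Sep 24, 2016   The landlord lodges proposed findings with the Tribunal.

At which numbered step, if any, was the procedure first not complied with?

Step 1 — 7 and 50 days from Apr 25, 2016 (when the violation is discovered) are May 2, 2016 and Jun 14, 2016 respectively; done Jun 26, 2016 — 12 days after the window closed.
That is the first point of non-compliance.

Step 1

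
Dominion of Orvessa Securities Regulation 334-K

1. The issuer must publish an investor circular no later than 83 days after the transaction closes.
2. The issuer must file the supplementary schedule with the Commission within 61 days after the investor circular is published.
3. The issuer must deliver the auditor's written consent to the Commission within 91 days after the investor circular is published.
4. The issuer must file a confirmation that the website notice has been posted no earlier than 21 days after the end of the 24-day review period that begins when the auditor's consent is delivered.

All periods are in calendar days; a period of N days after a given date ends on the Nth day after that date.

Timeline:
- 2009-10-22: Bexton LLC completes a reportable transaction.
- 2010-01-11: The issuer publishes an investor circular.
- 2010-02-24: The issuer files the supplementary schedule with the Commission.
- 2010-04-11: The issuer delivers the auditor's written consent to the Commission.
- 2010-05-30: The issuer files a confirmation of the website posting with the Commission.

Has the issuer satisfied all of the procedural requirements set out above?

Step 1 — counting 83 days from 2009-10-22 (when the transaction closes) gives a deadline of 2010-01-13; completed 2010-01-11, before the deadline.
Step 2 — counting 61 days from 2010-01-11 (when the investor circular is published) gives a deadline of 2010-03-13; done 2010-02-24 — timely.
Step 3 — counting 91 days from 2010-01-11 (when the investor circular is published) gives a deadline of 2010-04-12; done 2010-04-11 — timely.
Step 4 — must wait 21 days from 2010-05-05 (end of the 24-day review period, which began when the auditor's consent is delivered on 2010-04-11), so not before 2010-05-26; done 2010-05-30, after the minimum wait.

Yes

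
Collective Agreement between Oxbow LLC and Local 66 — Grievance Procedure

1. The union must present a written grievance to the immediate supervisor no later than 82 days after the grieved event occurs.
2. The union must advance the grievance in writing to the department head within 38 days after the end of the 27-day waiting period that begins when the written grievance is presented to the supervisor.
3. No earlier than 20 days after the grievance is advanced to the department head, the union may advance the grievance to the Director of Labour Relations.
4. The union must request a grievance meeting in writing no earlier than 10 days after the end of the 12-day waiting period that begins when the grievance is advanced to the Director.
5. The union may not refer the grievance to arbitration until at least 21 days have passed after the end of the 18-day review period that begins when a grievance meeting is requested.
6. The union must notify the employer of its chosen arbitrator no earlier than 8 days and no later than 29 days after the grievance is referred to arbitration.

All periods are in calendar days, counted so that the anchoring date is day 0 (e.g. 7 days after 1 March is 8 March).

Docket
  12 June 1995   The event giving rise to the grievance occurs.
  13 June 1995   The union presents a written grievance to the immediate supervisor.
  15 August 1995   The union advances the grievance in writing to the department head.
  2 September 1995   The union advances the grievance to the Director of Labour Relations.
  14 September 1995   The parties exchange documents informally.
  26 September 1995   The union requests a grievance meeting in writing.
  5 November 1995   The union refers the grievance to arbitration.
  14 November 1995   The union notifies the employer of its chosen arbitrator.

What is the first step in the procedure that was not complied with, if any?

Step 1: 82 days after 12 June 1995 (when the grieved event occurs) is 2 September 1995; completed 13 June 1995, before the deadline.
Step 2: 38 days after 10 July 1995 (end of the 27-day waiting period, which began when the written grievance is presented to the supervisor on 13 June 1995) is 17 August 1995; 15 August 1995 is within that limit.
Step 3: the earliest permitted date is 20 days after 15 August 1995 (when the grievance is advanced to the department head), i.e. 4 September 1995; acted on 2 September 1995, 2 days prematurely.

Step 3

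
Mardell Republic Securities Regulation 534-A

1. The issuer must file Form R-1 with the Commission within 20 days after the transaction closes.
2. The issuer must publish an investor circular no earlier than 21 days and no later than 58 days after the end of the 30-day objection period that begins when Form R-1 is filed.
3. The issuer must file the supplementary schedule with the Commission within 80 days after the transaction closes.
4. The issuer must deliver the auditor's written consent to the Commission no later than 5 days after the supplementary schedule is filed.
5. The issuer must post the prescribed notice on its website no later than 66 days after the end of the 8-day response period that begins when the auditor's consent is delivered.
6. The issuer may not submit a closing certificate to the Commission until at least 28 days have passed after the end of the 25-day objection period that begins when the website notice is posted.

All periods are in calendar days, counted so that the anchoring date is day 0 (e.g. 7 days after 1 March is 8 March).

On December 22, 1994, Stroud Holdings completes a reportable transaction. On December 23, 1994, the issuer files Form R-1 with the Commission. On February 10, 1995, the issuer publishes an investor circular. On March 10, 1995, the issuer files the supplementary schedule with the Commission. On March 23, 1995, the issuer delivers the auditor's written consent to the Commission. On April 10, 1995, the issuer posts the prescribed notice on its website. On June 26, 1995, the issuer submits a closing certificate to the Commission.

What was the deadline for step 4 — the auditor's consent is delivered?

Step 4 runs from March 10, 1995, when the supplementary schedule is filed. 5 days after March 10, 1995 is March 15, 1995.

March 15, 1995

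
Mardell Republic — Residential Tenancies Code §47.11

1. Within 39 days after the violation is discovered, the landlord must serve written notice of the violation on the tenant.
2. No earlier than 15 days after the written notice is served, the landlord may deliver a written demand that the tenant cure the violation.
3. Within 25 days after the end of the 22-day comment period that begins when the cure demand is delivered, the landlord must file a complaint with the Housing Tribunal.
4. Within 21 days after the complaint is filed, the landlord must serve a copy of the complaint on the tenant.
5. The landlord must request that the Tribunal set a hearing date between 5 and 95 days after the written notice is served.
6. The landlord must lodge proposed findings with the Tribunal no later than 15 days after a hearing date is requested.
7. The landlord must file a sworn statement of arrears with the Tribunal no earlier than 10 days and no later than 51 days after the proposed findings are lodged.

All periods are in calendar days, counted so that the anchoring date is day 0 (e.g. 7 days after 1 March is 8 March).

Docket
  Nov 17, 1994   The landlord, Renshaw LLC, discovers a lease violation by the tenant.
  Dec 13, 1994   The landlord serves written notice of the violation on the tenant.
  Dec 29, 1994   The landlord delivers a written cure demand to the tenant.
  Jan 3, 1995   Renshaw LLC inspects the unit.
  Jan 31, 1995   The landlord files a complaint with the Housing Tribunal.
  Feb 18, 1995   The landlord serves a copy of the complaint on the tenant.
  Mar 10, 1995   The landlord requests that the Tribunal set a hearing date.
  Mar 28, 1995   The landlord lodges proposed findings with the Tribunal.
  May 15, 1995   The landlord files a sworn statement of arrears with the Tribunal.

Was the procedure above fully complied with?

No

(1) due by Nov 17, 1994 + 39 days = Dec 26, 1994; done Dec 13, 1994 — timely.
(2) permitted from Dec 13, 1994 + 15 days = Dec 28, 1994 onward; done Dec 29, 1994 — permitted.
(3) due by Jan 20, 1995 + 25 days = Feb 14, 1995; done Jan 31, 1995 — timely.
(4) due by Jan 31, 1995 + 21 days = Feb 21, 1995; done Feb 18, 1995 — timely.
(5) the permitted window runs from Dec 13, 1994 + 5 = Dec 18, 1994 to Dec 13, 1994 + 95 = Mar 18, 1995; done Mar 10, 1995 — within the window.
(6) due by Mar 10, 1995 + 15 days = Mar 25, 1995; not done until Mar 28, 1995, 3 days after the deadline.
That is the first point of non-compliance.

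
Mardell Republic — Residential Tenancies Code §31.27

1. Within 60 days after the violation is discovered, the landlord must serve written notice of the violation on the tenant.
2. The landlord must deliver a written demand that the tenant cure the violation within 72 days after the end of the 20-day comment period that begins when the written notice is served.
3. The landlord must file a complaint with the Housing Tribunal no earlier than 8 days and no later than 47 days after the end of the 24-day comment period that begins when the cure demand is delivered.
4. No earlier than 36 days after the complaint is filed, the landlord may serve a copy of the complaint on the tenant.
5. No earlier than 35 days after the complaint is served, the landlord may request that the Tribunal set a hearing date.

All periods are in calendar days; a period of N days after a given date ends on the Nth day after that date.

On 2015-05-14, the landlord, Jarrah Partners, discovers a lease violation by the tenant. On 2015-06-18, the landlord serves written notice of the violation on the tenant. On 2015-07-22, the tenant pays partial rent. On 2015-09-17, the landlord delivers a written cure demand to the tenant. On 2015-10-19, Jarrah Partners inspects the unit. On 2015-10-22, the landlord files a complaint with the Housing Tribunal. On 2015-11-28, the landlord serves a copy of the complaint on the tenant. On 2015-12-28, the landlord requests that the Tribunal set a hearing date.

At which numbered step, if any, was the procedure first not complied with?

Step 5

Step 1: 60 days after 2015-05-14 (when the violation is discovered) is 2015-07-13; 2015-06-18 is within that limit.
Step 2: 72 days after 2015-07-08 (end of the 20-day comment period, which began when the written notice is served on 2015-06-18) is 2015-09-18; done 2015-09-17 — timely.
Step 3: the window is 8–47 days after 2015-10-11 (end of the 24-day comment period, which began when the cure demand is delivered on 2015-09-17), so 2015-10-19 through 2015-11-27; done 2015-10-22, which is between those dates.
Step 4: the earliest permitted date is 36 days after 2015-10-22 (when the complaint is filed), i.e. 2015-11-27; done 2015-11-28, after the minimum wait.
Step 5: the earliest permitted date is 35 days after 2015-11-28 (when the complaint is served), i.e. 2016-01-02; acted on 2015-12-28, 5 days prematurely.
That is the first point of non-compliance.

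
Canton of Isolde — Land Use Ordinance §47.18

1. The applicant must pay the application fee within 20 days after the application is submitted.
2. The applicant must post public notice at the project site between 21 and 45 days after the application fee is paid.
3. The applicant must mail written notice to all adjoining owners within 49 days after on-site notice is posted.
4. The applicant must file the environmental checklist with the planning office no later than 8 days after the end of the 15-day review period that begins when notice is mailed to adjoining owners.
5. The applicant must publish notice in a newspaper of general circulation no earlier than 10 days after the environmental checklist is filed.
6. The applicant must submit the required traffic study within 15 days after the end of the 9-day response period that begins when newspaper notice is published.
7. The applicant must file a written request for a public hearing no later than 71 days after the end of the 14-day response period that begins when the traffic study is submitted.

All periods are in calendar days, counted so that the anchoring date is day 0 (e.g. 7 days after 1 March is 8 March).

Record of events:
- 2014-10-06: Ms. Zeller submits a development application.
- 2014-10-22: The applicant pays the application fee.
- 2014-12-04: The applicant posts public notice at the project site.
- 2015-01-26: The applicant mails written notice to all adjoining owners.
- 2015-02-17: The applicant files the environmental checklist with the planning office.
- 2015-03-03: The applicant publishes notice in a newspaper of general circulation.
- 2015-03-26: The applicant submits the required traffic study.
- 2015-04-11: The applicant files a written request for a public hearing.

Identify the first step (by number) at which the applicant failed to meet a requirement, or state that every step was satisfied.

(1) due by 2014-10-06 + 20 days = 2014-10-26; done 2014-10-22 — timely.
(2) the permitted window runs from 2014-10-22 + 21 = 2014-11-12 to 2014-10-22 + 45 = 2014-12-06; done 2014-12-04, which is between those dates.
(3) due by 2014-12-04 + 49 days = 2015-01-22; 2015-01-26 misses that deadline by 4 days.
The analysis stops there.

Step 3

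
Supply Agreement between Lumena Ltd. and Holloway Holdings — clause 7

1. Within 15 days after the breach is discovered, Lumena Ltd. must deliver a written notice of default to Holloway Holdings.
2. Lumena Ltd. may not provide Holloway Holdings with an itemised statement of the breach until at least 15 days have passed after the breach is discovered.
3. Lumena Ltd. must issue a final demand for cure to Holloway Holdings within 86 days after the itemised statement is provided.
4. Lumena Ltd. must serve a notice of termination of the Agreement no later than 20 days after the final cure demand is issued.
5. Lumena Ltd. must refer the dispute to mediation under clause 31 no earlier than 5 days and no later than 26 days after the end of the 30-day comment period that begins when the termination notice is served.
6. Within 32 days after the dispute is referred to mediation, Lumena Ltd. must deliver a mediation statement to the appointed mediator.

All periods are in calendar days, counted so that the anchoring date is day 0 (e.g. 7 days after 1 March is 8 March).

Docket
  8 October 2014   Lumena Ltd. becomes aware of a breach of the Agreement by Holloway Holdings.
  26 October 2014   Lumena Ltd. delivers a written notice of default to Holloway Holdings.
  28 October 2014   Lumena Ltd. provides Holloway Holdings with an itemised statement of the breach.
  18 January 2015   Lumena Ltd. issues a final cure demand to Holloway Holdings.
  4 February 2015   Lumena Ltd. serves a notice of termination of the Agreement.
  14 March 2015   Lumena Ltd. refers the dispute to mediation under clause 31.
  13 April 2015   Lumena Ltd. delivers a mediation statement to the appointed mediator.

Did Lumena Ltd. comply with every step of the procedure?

No

Step 1 — counting 15 days from 8 October 2014 (when the breach is discovered) gives a deadline of 23 October 2014; 26 October 2014 misses that deadline by 3 days.
That is the first point of non-compliance.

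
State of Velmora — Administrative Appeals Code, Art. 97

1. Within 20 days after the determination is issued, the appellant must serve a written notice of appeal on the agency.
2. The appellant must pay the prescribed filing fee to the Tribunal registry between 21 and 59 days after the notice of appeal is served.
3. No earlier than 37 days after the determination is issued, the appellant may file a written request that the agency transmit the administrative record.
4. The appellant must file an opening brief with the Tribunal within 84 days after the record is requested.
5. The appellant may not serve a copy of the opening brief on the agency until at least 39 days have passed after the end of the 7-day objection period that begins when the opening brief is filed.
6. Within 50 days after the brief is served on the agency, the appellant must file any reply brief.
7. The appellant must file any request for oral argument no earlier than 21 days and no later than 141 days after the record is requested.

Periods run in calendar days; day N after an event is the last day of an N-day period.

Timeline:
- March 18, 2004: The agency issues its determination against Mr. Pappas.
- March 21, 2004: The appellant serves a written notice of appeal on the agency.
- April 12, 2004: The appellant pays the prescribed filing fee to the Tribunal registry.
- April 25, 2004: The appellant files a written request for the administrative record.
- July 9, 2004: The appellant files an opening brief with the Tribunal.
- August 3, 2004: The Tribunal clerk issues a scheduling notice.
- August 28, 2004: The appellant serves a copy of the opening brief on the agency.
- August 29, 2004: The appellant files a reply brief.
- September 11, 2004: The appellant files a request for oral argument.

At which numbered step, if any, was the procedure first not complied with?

Step 1: 20 days after March 18, 2004 (when the determination is issued) is April 7, 2004; done March 21, 2004 — timely.
Step 2: the window is 21–59 days after March 21, 2004 (when the notice of appeal is served), so April 11, 2004 through May 19, 2004; done April 12, 2004, which is between those dates.
Step 3: the earliest permitted date is 37 days after March 18, 2004 (when the determination is issued), i.e. April 24, 2004; April 25, 2004 is on or after that date.
Step 4: 84 days after April 25, 2004 (when the record is requested) is July 18, 2004; done July 9, 2004 — timely.
Step 5: the earliest permitted date is 39 days after July 16, 2004 (end of the 7-day objection period, which began when the opening brief is filed on July 9, 2004), i.e. August 24, 2004; August 28, 2004 is on or after that date.
Step 6: 50 days after August 28, 2004 (when the brief is served on the agency) is October 17, 2004; done August 29, 2004 — timely.
Step 7: the window is 21–141 days after April 25, 2004 (when the record is requested), so May 16, 2004 through September 13, 2004; done September 11, 2004, which is between those dates.

None — every step was satisfied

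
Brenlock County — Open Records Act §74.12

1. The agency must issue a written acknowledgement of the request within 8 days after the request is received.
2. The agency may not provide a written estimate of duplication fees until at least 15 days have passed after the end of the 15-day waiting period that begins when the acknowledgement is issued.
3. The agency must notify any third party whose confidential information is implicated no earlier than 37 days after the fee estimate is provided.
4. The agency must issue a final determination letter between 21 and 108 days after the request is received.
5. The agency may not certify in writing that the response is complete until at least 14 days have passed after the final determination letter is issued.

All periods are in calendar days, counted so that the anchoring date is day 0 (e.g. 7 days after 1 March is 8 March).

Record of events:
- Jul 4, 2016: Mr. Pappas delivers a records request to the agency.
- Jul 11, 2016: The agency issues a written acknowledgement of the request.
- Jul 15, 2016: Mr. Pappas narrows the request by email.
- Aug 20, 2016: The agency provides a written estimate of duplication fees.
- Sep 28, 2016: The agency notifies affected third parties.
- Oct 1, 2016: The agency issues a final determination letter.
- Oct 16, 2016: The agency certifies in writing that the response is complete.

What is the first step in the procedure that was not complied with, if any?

None — every step was satisfied

Step 1: 8 days after Jul 4, 2016 (when the request is received) is Jul 12, 2016; done Jul 11, 2016 — timely.
Step 2: the earliest permitted date is 15 days after Jul 26, 2016 (end of the 15-day waiting period, which began when the acknowledgement is issued on Jul 11, 2016), i.e. Aug 10, 2016; done Aug 20, 2016, after the minimum wait.
Step 3: the earliest permitted date is 37 days after Aug 20, 2016 (when the fee estimate is provided), i.e. Sep 26, 2016; Sep 28, 2016 is on or after that date.
Step 4: the window is 21–108 days after Jul 4, 2016 (when the request is received), so Jul 25, 2016 through Oct 20, 2016; done Oct 1, 2016 — within the window.
Step 5: the earliest permitted date is 14 days after Oct 1, 2016 (when the final determination letter is issued), i.e. Oct 15, 2016; done Oct 16, 2016, after the minimum wait.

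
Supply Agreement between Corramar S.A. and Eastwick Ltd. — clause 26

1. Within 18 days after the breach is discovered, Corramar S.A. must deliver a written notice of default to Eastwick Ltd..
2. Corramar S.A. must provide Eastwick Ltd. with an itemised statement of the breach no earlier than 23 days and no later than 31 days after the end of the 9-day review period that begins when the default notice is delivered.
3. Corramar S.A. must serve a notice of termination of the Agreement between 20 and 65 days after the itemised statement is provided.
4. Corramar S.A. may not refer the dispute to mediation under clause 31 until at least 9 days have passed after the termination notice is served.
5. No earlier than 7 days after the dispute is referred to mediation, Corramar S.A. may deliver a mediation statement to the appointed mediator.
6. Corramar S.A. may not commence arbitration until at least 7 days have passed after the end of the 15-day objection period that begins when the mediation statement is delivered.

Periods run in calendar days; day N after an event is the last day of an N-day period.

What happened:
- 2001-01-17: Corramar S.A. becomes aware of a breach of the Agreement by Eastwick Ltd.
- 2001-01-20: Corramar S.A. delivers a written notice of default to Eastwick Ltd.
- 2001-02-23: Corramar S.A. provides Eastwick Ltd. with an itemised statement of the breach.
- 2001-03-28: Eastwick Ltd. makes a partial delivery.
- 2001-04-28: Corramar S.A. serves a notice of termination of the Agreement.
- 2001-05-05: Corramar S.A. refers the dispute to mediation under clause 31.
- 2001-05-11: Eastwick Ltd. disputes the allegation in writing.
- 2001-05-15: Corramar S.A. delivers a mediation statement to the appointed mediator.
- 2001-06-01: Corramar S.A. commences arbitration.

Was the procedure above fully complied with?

Step 1: 18 days after 2001-01-17 (when the breach is discovered) is 2001-02-04; done 2001-01-20 — timely.
Step 2: the window is 23–31 days after 2001-01-29 (end of the 9-day review period, which began when the default notice is delivered on 2001-01-20), so 2001-02-21 through 2001-03-01; done 2001-02-23 — within the window.
Step 3: the window is 20–65 days after 2001-02-23 (when the itemised statement is provided), so 2001-03-15 through 2001-04-29; done 2001-04-28, which is between those dates.
Step 4: the earliest permitted date is 9 days after 2001-04-28 (when the termination notice is served), i.e. 2001-05-07; acted on 2001-05-05, 2 days prematurely.
The procedure was therefore not followed at step 4.

No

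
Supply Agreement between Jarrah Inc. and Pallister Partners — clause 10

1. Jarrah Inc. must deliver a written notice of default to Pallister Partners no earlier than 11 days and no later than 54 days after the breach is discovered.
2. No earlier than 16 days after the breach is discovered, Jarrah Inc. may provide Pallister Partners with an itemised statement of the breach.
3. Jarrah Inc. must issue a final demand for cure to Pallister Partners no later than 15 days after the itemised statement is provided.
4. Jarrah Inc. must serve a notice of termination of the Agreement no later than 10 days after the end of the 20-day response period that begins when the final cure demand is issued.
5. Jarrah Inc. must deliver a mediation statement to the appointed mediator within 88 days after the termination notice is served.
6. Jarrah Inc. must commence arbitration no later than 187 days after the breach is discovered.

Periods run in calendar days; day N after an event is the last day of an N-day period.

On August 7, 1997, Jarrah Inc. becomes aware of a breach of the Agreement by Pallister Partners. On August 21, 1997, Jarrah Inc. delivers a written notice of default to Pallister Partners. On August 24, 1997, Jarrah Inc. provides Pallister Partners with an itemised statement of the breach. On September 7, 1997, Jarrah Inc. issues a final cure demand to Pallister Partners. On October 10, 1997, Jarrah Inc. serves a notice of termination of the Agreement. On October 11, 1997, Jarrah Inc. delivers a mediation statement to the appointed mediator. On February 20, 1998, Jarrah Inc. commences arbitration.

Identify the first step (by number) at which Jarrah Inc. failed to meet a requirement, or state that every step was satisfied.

Step 4

Step 1: the window is 11–54 days after August 7, 1997 (when the breach is discovered), so August 18, 1997 through September 30, 1997; August 21, 1997 falls inside that range.
Step 2: the earliest permitted date is 16 days after August 7, 1997 (when the breach is discovered), i.e. August 23, 1997; done August 24, 1997 — permitted.
Step 3: 15 days after August 24, 1997 (when the itemised statement is provided) is September 8, 1997; completed September 7, 1997, before the deadline.
Step 4: 10 days after September 27, 1997 (end of the 20-day response period, which began when the final cure demand is issued on September 7, 1997) is October 7, 1997; October 10, 1997 misses that deadline by 3 days.
The analysis stops there.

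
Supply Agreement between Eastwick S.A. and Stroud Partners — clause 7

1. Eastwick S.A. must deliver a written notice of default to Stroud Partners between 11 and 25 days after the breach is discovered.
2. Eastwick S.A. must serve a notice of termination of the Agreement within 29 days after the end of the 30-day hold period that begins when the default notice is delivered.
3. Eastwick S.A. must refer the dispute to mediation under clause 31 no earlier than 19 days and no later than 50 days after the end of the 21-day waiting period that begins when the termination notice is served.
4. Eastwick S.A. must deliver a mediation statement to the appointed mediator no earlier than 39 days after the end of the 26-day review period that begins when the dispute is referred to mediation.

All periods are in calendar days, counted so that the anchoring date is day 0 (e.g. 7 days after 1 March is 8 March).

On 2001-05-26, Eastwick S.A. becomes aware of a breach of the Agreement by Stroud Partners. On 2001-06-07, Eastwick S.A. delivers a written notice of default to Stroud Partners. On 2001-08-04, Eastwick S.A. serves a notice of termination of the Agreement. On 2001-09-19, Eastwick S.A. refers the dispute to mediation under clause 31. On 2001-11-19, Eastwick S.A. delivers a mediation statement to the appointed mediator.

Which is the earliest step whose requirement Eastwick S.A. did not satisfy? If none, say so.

(1) the permitted window runs from 2001-05-26 + 11 = 2001-06-06 to 2001-05-26 + 25 = 2001-06-20; done 2001-06-07, which is between those dates.
(2) due by 2001-07-07 + 29 days = 2001-08-05; 2001-08-04 is within that limit.
(3) the permitted window runs from 2001-08-25 + 19 = 2001-09-13 to 2001-08-25 + 50 = 2001-10-14; 2001-09-19 falls inside that range.
(4) permitted from 2001-10-15 + 39 days = 2001-11-23 onward; acted on 2001-11-19, 4 days prematurely.
The procedure was therefore not followed at step 4.

Step 4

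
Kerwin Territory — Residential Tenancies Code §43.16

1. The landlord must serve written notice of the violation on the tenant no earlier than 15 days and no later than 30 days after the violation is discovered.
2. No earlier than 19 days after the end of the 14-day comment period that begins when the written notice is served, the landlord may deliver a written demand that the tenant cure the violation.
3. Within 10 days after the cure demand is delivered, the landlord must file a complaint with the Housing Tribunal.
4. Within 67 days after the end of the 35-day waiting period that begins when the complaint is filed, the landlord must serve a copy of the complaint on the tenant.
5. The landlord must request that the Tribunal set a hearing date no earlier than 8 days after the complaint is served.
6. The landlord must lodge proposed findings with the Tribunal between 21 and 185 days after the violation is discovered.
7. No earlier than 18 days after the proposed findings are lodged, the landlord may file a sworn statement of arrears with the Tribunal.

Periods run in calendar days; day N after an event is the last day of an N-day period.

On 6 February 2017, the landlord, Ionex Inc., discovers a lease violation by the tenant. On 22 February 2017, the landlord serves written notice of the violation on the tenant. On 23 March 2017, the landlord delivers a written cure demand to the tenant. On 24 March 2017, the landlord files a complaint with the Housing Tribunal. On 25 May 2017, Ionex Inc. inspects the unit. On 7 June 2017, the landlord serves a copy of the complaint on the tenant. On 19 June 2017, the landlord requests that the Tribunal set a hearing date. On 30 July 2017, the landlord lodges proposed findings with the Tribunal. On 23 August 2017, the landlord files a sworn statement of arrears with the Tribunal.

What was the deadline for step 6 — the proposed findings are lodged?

Step 6 runs from 6 February 2017, when the violation is discovered. The window is 21–185 days after 6 February 2017; it closes on 10 August 2017.

10 August 2017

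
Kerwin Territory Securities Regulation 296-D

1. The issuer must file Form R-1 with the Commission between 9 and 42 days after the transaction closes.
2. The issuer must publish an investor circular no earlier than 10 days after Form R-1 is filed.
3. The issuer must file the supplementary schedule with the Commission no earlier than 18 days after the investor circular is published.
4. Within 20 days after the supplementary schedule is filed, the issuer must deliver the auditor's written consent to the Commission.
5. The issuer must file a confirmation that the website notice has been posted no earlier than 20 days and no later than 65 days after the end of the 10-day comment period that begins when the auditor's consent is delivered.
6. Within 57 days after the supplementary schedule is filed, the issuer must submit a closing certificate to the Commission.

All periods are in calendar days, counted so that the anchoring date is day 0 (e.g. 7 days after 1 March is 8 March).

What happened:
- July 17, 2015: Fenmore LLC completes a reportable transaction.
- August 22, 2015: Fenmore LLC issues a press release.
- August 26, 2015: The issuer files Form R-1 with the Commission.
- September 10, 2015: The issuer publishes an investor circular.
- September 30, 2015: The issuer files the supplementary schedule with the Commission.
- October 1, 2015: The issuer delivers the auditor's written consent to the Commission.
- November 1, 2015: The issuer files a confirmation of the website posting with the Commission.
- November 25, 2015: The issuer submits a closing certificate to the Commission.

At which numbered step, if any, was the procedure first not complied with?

Step 1: the window is 9–42 days after July 17, 2015 (when the transaction closes), so July 26, 2015 through August 28, 2015; done August 26, 2015, which is between those dates.
Step 2: the earliest permitted date is 10 days after August 26, 2015 (when Form R-1 is filed), i.e. September 5, 2015; done September 10, 2015 — permitted.
Step 3: the earliest permitted date is 18 days after September 10, 2015 (when the investor circular is published), i.e. September 28, 2015; done September 30, 2015 — permitted.
Step 4: 20 days after September 30, 2015 (when the supplementary schedule is filed) is October 20, 2015; October 1, 2015 is within that limit.
Step 5: the window is 20–65 days after October 11, 2015 (end of the 10-day comment period, which began when the auditor's consent is delivered on October 1, 2015), so October 31, 2015 through December 15, 2015; done November 1, 2015 — within the window.
Step 6: 57 days after September 30, 2015 (when the supplementary schedule is filed) is November 26, 2015; November 25, 2015 is within that limit.

None — every step was satisfied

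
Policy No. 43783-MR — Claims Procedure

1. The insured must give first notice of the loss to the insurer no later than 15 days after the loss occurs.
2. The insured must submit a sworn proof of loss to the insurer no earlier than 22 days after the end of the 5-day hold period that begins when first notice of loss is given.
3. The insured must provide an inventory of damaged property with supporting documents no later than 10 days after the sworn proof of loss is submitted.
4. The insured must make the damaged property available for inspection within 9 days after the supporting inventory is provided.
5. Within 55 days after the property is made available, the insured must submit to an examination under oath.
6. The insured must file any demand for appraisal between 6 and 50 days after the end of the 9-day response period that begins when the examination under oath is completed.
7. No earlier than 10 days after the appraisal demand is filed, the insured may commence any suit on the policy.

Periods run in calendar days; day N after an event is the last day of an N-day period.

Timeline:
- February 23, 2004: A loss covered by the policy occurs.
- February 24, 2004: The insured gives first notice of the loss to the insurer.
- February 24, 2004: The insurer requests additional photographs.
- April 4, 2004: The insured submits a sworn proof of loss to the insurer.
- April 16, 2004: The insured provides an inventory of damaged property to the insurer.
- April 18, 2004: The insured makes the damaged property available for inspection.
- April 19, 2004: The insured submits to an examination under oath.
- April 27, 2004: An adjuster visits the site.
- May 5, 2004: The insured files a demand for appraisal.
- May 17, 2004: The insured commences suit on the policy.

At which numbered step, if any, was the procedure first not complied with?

Step 3

Step 1 — counting 15 days from February 23, 2004 (when the loss occurs) gives a deadline of March 9, 2004; February 24, 2004 is within that limit.
Step 2 — must wait 22 days from February 29, 2004 (end of the 5-day hold period, which began when first notice of loss is given on February 24, 2004), so not before March 22, 2004; done April 4, 2004, after the minimum wait.
Step 3 — counting 10 days from April 4, 2004 (when the sworn proof of loss is submitted) gives a deadline of April 14, 2004; done April 16, 2004 — 2 days late.
No need to go further; step 3 was not satisfied.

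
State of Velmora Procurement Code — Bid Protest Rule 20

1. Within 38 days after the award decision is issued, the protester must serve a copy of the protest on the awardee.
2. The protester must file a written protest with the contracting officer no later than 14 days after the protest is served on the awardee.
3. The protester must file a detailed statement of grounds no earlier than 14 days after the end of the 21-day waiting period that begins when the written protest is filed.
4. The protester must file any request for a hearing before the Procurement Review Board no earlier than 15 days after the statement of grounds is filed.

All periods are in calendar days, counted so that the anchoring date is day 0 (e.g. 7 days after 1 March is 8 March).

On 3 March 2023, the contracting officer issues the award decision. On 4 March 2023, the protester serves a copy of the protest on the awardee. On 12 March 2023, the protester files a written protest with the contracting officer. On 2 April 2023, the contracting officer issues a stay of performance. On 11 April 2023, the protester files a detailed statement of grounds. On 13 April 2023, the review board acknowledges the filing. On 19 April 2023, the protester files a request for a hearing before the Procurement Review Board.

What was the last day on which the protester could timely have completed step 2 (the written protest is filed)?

18 March 2023

Step 2 runs from 4 March 2023, when the protest is served on the awardee. 14 days after 4 March 2023 is 18 March 2023.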